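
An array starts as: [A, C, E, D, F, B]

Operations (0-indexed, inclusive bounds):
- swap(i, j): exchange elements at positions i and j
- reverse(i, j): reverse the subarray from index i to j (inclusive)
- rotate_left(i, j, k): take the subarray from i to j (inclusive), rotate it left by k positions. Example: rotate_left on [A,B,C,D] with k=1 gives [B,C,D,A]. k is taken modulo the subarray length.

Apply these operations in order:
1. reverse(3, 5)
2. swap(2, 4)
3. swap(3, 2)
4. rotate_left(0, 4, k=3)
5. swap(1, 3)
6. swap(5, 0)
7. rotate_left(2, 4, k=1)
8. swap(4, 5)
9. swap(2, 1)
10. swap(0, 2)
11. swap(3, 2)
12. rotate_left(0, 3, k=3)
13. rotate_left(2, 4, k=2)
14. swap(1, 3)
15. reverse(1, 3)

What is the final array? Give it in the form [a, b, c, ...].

Answer: [D, C, F, E, B, A]

Derivation:
After 1 (reverse(3, 5)): [A, C, E, B, F, D]
After 2 (swap(2, 4)): [A, C, F, B, E, D]
After 3 (swap(3, 2)): [A, C, B, F, E, D]
After 4 (rotate_left(0, 4, k=3)): [F, E, A, C, B, D]
After 5 (swap(1, 3)): [F, C, A, E, B, D]
After 6 (swap(5, 0)): [D, C, A, E, B, F]
After 7 (rotate_left(2, 4, k=1)): [D, C, E, B, A, F]
After 8 (swap(4, 5)): [D, C, E, B, F, A]
After 9 (swap(2, 1)): [D, E, C, B, F, A]
After 10 (swap(0, 2)): [C, E, D, B, F, A]
After 11 (swap(3, 2)): [C, E, B, D, F, A]
After 12 (rotate_left(0, 3, k=3)): [D, C, E, B, F, A]
After 13 (rotate_left(2, 4, k=2)): [D, C, F, E, B, A]
After 14 (swap(1, 3)): [D, E, F, C, B, A]
After 15 (reverse(1, 3)): [D, C, F, E, B, A]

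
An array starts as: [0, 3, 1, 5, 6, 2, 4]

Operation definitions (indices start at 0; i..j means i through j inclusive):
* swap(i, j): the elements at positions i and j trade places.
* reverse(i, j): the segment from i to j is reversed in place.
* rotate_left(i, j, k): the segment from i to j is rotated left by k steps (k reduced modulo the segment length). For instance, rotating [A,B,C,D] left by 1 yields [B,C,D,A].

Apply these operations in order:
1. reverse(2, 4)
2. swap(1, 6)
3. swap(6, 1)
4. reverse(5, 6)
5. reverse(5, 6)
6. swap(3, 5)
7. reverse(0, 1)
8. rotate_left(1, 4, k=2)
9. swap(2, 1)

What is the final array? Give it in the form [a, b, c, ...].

After 1 (reverse(2, 4)): [0, 3, 6, 5, 1, 2, 4]
After 2 (swap(1, 6)): [0, 4, 6, 5, 1, 2, 3]
After 3 (swap(6, 1)): [0, 3, 6, 5, 1, 2, 4]
After 4 (reverse(5, 6)): [0, 3, 6, 5, 1, 4, 2]
After 5 (reverse(5, 6)): [0, 3, 6, 5, 1, 2, 4]
After 6 (swap(3, 5)): [0, 3, 6, 2, 1, 5, 4]
After 7 (reverse(0, 1)): [3, 0, 6, 2, 1, 5, 4]
After 8 (rotate_left(1, 4, k=2)): [3, 2, 1, 0, 6, 5, 4]
After 9 (swap(2, 1)): [3, 1, 2, 0, 6, 5, 4]

Answer: [3, 1, 2, 0, 6, 5, 4]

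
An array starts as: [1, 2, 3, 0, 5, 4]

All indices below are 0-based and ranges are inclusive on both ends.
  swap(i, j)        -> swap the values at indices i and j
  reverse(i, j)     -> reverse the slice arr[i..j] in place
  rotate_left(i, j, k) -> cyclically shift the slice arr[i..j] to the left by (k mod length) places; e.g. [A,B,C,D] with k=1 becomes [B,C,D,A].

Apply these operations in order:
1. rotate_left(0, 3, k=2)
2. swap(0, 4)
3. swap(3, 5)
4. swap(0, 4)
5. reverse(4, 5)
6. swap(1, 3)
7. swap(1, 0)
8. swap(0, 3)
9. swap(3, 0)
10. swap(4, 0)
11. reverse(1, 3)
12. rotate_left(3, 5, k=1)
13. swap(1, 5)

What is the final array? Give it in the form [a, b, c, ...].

Answer: [2, 3, 1, 4, 5, 0]

Derivation:
After 1 (rotate_left(0, 3, k=2)): [3, 0, 1, 2, 5, 4]
After 2 (swap(0, 4)): [5, 0, 1, 2, 3, 4]
After 3 (swap(3, 5)): [5, 0, 1, 4, 3, 2]
After 4 (swap(0, 4)): [3, 0, 1, 4, 5, 2]
After 5 (reverse(4, 5)): [3, 0, 1, 4, 2, 5]
After 6 (swap(1, 3)): [3, 4, 1, 0, 2, 5]
After 7 (swap(1, 0)): [4, 3, 1, 0, 2, 5]
After 8 (swap(0, 3)): [0, 3, 1, 4, 2, 5]
After 9 (swap(3, 0)): [4, 3, 1, 0, 2, 5]
After 10 (swap(4, 0)): [2, 3, 1, 0, 4, 5]
After 11 (reverse(1, 3)): [2, 0, 1, 3, 4, 5]
After 12 (rotate_left(3, 5, k=1)): [2, 0, 1, 4, 5, 3]
After 13 (swap(1, 5)): [2, 3, 1, 4, 5, 0]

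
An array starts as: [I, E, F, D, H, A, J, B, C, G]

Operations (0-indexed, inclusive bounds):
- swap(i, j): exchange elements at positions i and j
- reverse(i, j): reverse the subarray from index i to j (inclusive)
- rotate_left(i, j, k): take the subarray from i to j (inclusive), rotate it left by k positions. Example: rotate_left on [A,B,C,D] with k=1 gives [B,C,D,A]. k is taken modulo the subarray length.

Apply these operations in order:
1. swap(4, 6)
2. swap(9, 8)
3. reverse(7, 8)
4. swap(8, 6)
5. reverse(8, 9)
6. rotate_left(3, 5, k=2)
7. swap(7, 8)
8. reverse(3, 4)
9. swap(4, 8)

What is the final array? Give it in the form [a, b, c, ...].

Answer: [I, E, F, D, G, J, B, C, A, H]

Derivation:
After 1 (swap(4, 6)): [I, E, F, D, J, A, H, B, C, G]
After 2 (swap(9, 8)): [I, E, F, D, J, A, H, B, G, C]
After 3 (reverse(7, 8)): [I, E, F, D, J, A, H, G, B, C]
After 4 (swap(8, 6)): [I, E, F, D, J, A, B, G, H, C]
After 5 (reverse(8, 9)): [I, E, F, D, J, A, B, G, C, H]
After 6 (rotate_left(3, 5, k=2)): [I, E, F, A, D, J, B, G, C, H]
After 7 (swap(7, 8)): [I, E, F, A, D, J, B, C, G, H]
After 8 (reverse(3, 4)): [I, E, F, D, A, J, B, C, G, H]
After 9 (swap(4, 8)): [I, E, F, D, G, J, B, C, A, H]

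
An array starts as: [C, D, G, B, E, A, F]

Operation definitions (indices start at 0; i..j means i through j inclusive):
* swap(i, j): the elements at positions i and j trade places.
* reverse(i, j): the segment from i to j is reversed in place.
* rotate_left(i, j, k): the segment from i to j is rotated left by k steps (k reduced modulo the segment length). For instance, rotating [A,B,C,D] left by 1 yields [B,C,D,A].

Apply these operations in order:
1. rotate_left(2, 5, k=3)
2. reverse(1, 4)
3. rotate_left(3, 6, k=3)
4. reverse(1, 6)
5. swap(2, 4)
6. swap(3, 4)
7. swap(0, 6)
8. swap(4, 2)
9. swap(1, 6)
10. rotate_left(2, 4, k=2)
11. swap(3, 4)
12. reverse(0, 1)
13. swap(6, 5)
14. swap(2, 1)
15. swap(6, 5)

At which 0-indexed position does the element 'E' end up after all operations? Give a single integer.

After 1 (rotate_left(2, 5, k=3)): [C, D, A, G, B, E, F]
After 2 (reverse(1, 4)): [C, B, G, A, D, E, F]
After 3 (rotate_left(3, 6, k=3)): [C, B, G, F, A, D, E]
After 4 (reverse(1, 6)): [C, E, D, A, F, G, B]
After 5 (swap(2, 4)): [C, E, F, A, D, G, B]
After 6 (swap(3, 4)): [C, E, F, D, A, G, B]
After 7 (swap(0, 6)): [B, E, F, D, A, G, C]
After 8 (swap(4, 2)): [B, E, A, D, F, G, C]
After 9 (swap(1, 6)): [B, C, A, D, F, G, E]
After 10 (rotate_left(2, 4, k=2)): [B, C, F, A, D, G, E]
After 11 (swap(3, 4)): [B, C, F, D, A, G, E]
After 12 (reverse(0, 1)): [C, B, F, D, A, G, E]
After 13 (swap(6, 5)): [C, B, F, D, A, E, G]
After 14 (swap(2, 1)): [C, F, B, D, A, E, G]
After 15 (swap(6, 5)): [C, F, B, D, A, G, E]

Answer: 6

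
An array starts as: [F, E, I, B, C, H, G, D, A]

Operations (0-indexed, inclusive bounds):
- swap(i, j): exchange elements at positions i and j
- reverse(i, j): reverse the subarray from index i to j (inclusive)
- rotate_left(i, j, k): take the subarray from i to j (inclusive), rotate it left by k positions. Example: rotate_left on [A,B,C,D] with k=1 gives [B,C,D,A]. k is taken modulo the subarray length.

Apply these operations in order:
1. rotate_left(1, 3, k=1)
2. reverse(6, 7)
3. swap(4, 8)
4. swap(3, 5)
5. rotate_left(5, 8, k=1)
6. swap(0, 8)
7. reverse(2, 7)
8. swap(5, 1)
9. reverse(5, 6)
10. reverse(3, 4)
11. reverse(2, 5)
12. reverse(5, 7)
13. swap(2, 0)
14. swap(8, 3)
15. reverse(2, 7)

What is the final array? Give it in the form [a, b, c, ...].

Answer: [H, A, C, I, B, D, F, E, G]

Derivation:
After 1 (rotate_left(1, 3, k=1)): [F, I, B, E, C, H, G, D, A]
After 2 (reverse(6, 7)): [F, I, B, E, C, H, D, G, A]
After 3 (swap(4, 8)): [F, I, B, E, A, H, D, G, C]
After 4 (swap(3, 5)): [F, I, B, H, A, E, D, G, C]
After 5 (rotate_left(5, 8, k=1)): [F, I, B, H, A, D, G, C, E]
After 6 (swap(0, 8)): [E, I, B, H, A, D, G, C, F]
After 7 (reverse(2, 7)): [E, I, C, G, D, A, H, B, F]
After 8 (swap(5, 1)): [E, A, C, G, D, I, H, B, F]
After 9 (reverse(5, 6)): [E, A, C, G, D, H, I, B, F]
After 10 (reverse(3, 4)): [E, A, C, D, G, H, I, B, F]
After 11 (reverse(2, 5)): [E, A, H, G, D, C, I, B, F]
After 12 (reverse(5, 7)): [E, A, H, G, D, B, I, C, F]
After 13 (swap(2, 0)): [H, A, E, G, D, B, I, C, F]
After 14 (swap(8, 3)): [H, A, E, F, D, B, I, C, G]
After 15 (reverse(2, 7)): [H, A, C, I, B, D, F, E, G]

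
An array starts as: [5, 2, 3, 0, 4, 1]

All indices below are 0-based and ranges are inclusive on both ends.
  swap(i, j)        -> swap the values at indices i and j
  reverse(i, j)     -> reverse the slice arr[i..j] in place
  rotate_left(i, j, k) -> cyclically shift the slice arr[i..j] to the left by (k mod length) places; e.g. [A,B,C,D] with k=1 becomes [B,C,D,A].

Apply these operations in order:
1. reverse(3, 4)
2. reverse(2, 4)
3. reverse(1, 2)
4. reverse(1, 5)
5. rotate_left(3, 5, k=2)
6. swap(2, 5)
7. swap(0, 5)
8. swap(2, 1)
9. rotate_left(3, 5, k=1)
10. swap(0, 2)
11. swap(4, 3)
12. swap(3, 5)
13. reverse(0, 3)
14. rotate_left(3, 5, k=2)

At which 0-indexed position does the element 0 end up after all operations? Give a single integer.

After 1 (reverse(3, 4)): [5, 2, 3, 4, 0, 1]
After 2 (reverse(2, 4)): [5, 2, 0, 4, 3, 1]
After 3 (reverse(1, 2)): [5, 0, 2, 4, 3, 1]
After 4 (reverse(1, 5)): [5, 1, 3, 4, 2, 0]
After 5 (rotate_left(3, 5, k=2)): [5, 1, 3, 0, 4, 2]
After 6 (swap(2, 5)): [5, 1, 2, 0, 4, 3]
After 7 (swap(0, 5)): [3, 1, 2, 0, 4, 5]
After 8 (swap(2, 1)): [3, 2, 1, 0, 4, 5]
After 9 (rotate_left(3, 5, k=1)): [3, 2, 1, 4, 5, 0]
After 10 (swap(0, 2)): [1, 2, 3, 4, 5, 0]
After 11 (swap(4, 3)): [1, 2, 3, 5, 4, 0]
After 12 (swap(3, 5)): [1, 2, 3, 0, 4, 5]
After 13 (reverse(0, 3)): [0, 3, 2, 1, 4, 5]
After 14 (rotate_left(3, 5, k=2)): [0, 3, 2, 5, 1, 4]

Answer: 0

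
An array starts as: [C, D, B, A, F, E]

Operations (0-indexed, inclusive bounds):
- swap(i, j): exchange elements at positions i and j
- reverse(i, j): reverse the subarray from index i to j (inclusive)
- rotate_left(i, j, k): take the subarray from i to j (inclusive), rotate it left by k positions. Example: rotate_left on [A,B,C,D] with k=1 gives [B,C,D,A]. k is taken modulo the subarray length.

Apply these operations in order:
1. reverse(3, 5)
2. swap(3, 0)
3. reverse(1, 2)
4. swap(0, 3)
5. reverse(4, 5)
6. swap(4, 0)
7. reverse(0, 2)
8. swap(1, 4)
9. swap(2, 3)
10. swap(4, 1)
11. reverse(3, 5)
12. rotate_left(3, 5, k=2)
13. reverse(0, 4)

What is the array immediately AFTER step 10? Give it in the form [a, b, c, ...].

Answer: [D, B, E, A, C, F]

Derivation:
After 1 (reverse(3, 5)): [C, D, B, E, F, A]
After 2 (swap(3, 0)): [E, D, B, C, F, A]
After 3 (reverse(1, 2)): [E, B, D, C, F, A]
After 4 (swap(0, 3)): [C, B, D, E, F, A]
After 5 (reverse(4, 5)): [C, B, D, E, A, F]
After 6 (swap(4, 0)): [A, B, D, E, C, F]
After 7 (reverse(0, 2)): [D, B, A, E, C, F]
After 8 (swap(1, 4)): [D, C, A, E, B, F]
After 9 (swap(2, 3)): [D, C, E, A, B, F]
After 10 (swap(4, 1)): [D, B, E, A, C, F]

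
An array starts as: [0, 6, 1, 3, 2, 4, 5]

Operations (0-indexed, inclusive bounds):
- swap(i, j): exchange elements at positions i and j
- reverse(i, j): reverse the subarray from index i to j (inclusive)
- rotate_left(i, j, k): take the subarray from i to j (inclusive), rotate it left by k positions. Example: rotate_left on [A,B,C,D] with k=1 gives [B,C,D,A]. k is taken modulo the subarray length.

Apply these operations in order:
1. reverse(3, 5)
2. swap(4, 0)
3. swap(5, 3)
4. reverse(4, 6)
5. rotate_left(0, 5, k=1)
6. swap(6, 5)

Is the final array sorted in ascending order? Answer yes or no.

Answer: no

Derivation:
After 1 (reverse(3, 5)): [0, 6, 1, 4, 2, 3, 5]
After 2 (swap(4, 0)): [2, 6, 1, 4, 0, 3, 5]
After 3 (swap(5, 3)): [2, 6, 1, 3, 0, 4, 5]
After 4 (reverse(4, 6)): [2, 6, 1, 3, 5, 4, 0]
After 5 (rotate_left(0, 5, k=1)): [6, 1, 3, 5, 4, 2, 0]
After 6 (swap(6, 5)): [6, 1, 3, 5, 4, 0, 2]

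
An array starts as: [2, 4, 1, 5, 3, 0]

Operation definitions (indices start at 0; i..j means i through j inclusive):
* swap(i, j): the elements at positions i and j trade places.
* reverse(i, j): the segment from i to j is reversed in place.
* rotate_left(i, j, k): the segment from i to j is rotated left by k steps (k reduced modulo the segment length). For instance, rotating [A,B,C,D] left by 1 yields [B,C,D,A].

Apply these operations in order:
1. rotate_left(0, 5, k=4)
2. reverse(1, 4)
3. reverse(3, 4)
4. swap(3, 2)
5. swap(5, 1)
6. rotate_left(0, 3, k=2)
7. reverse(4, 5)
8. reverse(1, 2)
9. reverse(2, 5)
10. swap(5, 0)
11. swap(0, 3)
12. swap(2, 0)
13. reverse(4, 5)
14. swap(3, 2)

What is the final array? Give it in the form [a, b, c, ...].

Answer: [2, 3, 4, 1, 0, 5]

Derivation:
After 1 (rotate_left(0, 5, k=4)): [3, 0, 2, 4, 1, 5]
After 2 (reverse(1, 4)): [3, 1, 4, 2, 0, 5]
After 3 (reverse(3, 4)): [3, 1, 4, 0, 2, 5]
After 4 (swap(3, 2)): [3, 1, 0, 4, 2, 5]
After 5 (swap(5, 1)): [3, 5, 0, 4, 2, 1]
After 6 (rotate_left(0, 3, k=2)): [0, 4, 3, 5, 2, 1]
After 7 (reverse(4, 5)): [0, 4, 3, 5, 1, 2]
After 8 (reverse(1, 2)): [0, 3, 4, 5, 1, 2]
After 9 (reverse(2, 5)): [0, 3, 2, 1, 5, 4]
After 10 (swap(5, 0)): [4, 3, 2, 1, 5, 0]
After 11 (swap(0, 3)): [1, 3, 2, 4, 5, 0]
After 12 (swap(2, 0)): [2, 3, 1, 4, 5, 0]
After 13 (reverse(4, 5)): [2, 3, 1, 4, 0, 5]
After 14 (swap(3, 2)): [2, 3, 4, 1, 0, 5]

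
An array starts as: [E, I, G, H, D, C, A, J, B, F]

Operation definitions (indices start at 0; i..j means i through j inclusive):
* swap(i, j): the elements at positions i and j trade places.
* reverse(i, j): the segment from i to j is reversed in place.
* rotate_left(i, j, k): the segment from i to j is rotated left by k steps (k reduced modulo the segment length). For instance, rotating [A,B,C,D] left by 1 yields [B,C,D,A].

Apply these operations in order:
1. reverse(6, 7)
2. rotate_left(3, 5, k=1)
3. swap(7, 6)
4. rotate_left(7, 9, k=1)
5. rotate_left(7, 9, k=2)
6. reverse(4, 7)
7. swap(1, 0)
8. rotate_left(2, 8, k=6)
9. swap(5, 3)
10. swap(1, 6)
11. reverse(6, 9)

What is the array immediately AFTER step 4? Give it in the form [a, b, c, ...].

Answer: [E, I, G, D, C, H, A, B, F, J]

Derivation:
After 1 (reverse(6, 7)): [E, I, G, H, D, C, J, A, B, F]
After 2 (rotate_left(3, 5, k=1)): [E, I, G, D, C, H, J, A, B, F]
After 3 (swap(7, 6)): [E, I, G, D, C, H, A, J, B, F]
After 4 (rotate_left(7, 9, k=1)): [E, I, G, D, C, H, A, B, F, J]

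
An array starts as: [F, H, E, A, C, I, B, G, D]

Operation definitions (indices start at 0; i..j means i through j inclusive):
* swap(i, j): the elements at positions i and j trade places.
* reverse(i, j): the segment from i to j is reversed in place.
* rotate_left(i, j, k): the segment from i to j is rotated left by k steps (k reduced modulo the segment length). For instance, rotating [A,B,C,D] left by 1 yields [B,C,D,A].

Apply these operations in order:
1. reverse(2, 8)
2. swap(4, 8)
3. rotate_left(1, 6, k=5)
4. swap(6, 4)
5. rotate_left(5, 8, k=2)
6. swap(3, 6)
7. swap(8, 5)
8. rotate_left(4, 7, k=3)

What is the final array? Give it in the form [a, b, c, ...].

After 1 (reverse(2, 8)): [F, H, D, G, B, I, C, A, E]
After 2 (swap(4, 8)): [F, H, D, G, E, I, C, A, B]
After 3 (rotate_left(1, 6, k=5)): [F, C, H, D, G, E, I, A, B]
After 4 (swap(6, 4)): [F, C, H, D, I, E, G, A, B]
After 5 (rotate_left(5, 8, k=2)): [F, C, H, D, I, A, B, E, G]
After 6 (swap(3, 6)): [F, C, H, B, I, A, D, E, G]
After 7 (swap(8, 5)): [F, C, H, B, I, G, D, E, A]
After 8 (rotate_left(4, 7, k=3)): [F, C, H, B, E, I, G, D, A]

Answer: [F, C, H, B, E, I, G, D, A]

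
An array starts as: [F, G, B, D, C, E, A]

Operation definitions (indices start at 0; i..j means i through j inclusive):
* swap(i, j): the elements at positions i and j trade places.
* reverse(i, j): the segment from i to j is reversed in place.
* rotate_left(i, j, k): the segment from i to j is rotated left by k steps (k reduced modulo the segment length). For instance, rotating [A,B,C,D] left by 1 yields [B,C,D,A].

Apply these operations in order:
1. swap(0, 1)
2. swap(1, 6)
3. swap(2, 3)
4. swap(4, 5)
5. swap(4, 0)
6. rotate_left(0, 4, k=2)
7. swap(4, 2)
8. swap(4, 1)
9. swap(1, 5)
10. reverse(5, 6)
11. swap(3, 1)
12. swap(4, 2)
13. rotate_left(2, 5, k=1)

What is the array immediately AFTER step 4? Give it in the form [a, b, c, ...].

After 1 (swap(0, 1)): [G, F, B, D, C, E, A]
After 2 (swap(1, 6)): [G, A, B, D, C, E, F]
After 3 (swap(2, 3)): [G, A, D, B, C, E, F]
After 4 (swap(4, 5)): [G, A, D, B, E, C, F]

Answer: [G, A, D, B, E, C, F]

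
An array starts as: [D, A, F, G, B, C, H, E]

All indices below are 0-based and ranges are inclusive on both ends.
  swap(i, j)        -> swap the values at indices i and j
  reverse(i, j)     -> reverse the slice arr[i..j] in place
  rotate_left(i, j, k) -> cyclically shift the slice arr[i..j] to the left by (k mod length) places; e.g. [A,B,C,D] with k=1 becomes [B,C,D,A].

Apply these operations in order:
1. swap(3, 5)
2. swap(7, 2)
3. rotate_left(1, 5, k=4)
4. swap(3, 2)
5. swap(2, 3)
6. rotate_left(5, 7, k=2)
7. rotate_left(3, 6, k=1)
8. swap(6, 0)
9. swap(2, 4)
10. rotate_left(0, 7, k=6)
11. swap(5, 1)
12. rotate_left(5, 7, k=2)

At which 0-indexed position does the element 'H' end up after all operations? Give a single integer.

After 1 (swap(3, 5)): [D, A, F, C, B, G, H, E]
After 2 (swap(7, 2)): [D, A, E, C, B, G, H, F]
After 3 (rotate_left(1, 5, k=4)): [D, G, A, E, C, B, H, F]
After 4 (swap(3, 2)): [D, G, E, A, C, B, H, F]
After 5 (swap(2, 3)): [D, G, A, E, C, B, H, F]
After 6 (rotate_left(5, 7, k=2)): [D, G, A, E, C, F, B, H]
After 7 (rotate_left(3, 6, k=1)): [D, G, A, C, F, B, E, H]
After 8 (swap(6, 0)): [E, G, A, C, F, B, D, H]
After 9 (swap(2, 4)): [E, G, F, C, A, B, D, H]
After 10 (rotate_left(0, 7, k=6)): [D, H, E, G, F, C, A, B]
After 11 (swap(5, 1)): [D, C, E, G, F, H, A, B]
After 12 (rotate_left(5, 7, k=2)): [D, C, E, G, F, B, H, A]

Answer: 6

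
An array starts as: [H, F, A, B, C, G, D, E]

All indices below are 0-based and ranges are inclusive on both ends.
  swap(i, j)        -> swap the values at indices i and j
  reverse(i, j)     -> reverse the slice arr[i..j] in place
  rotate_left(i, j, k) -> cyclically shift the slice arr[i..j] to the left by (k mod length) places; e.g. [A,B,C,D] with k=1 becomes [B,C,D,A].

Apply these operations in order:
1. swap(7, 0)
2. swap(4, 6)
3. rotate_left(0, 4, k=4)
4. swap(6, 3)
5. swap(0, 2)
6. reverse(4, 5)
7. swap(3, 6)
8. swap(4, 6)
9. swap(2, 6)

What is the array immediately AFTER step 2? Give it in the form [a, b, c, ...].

After 1 (swap(7, 0)): [E, F, A, B, C, G, D, H]
After 2 (swap(4, 6)): [E, F, A, B, D, G, C, H]

Answer: [E, F, A, B, D, G, C, H]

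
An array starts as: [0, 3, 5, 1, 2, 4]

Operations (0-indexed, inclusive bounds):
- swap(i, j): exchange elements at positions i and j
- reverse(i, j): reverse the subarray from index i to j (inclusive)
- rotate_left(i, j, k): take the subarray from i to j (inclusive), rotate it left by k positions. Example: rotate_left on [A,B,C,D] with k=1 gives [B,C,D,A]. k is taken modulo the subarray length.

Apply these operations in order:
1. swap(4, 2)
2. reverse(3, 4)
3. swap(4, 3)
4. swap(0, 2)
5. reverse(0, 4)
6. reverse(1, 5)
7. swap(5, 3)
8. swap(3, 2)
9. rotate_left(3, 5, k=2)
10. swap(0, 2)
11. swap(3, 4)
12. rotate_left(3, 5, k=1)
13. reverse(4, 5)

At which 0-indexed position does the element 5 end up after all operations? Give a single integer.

After 1 (swap(4, 2)): [0, 3, 2, 1, 5, 4]
After 2 (reverse(3, 4)): [0, 3, 2, 5, 1, 4]
After 3 (swap(4, 3)): [0, 3, 2, 1, 5, 4]
After 4 (swap(0, 2)): [2, 3, 0, 1, 5, 4]
After 5 (reverse(0, 4)): [5, 1, 0, 3, 2, 4]
After 6 (reverse(1, 5)): [5, 4, 2, 3, 0, 1]
After 7 (swap(5, 3)): [5, 4, 2, 1, 0, 3]
After 8 (swap(3, 2)): [5, 4, 1, 2, 0, 3]
After 9 (rotate_left(3, 5, k=2)): [5, 4, 1, 3, 2, 0]
After 10 (swap(0, 2)): [1, 4, 5, 3, 2, 0]
After 11 (swap(3, 4)): [1, 4, 5, 2, 3, 0]
After 12 (rotate_left(3, 5, k=1)): [1, 4, 5, 3, 0, 2]
After 13 (reverse(4, 5)): [1, 4, 5, 3, 2, 0]

Answer: 2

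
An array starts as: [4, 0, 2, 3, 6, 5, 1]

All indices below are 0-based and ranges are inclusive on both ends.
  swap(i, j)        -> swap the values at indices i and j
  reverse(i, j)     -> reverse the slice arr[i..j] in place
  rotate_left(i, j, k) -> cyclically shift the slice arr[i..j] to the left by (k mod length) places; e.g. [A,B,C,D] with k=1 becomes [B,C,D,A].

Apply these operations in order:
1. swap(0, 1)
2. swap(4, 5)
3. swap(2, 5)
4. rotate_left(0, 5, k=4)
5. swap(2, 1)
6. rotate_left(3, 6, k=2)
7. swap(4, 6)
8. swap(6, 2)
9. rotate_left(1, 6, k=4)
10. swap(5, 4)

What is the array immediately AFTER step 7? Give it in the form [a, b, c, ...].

After 1 (swap(0, 1)): [0, 4, 2, 3, 6, 5, 1]
After 2 (swap(4, 5)): [0, 4, 2, 3, 5, 6, 1]
After 3 (swap(2, 5)): [0, 4, 6, 3, 5, 2, 1]
After 4 (rotate_left(0, 5, k=4)): [5, 2, 0, 4, 6, 3, 1]
After 5 (swap(2, 1)): [5, 0, 2, 4, 6, 3, 1]
After 6 (rotate_left(3, 6, k=2)): [5, 0, 2, 3, 1, 4, 6]
After 7 (swap(4, 6)): [5, 0, 2, 3, 6, 4, 1]

Answer: [5, 0, 2, 3, 6, 4, 1]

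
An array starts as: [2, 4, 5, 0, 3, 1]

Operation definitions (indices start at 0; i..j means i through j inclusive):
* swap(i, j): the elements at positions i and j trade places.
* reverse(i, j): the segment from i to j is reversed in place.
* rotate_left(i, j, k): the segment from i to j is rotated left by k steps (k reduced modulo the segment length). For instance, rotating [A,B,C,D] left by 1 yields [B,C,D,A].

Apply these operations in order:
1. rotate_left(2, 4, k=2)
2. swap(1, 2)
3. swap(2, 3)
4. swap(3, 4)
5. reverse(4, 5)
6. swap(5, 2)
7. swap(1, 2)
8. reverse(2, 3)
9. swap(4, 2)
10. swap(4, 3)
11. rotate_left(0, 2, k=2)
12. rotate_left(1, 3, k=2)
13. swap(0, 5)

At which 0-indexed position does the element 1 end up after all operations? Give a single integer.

Answer: 5

Derivation:
After 1 (rotate_left(2, 4, k=2)): [2, 4, 3, 5, 0, 1]
After 2 (swap(1, 2)): [2, 3, 4, 5, 0, 1]
After 3 (swap(2, 3)): [2, 3, 5, 4, 0, 1]
After 4 (swap(3, 4)): [2, 3, 5, 0, 4, 1]
After 5 (reverse(4, 5)): [2, 3, 5, 0, 1, 4]
After 6 (swap(5, 2)): [2, 3, 4, 0, 1, 5]
After 7 (swap(1, 2)): [2, 4, 3, 0, 1, 5]
After 8 (reverse(2, 3)): [2, 4, 0, 3, 1, 5]
After 9 (swap(4, 2)): [2, 4, 1, 3, 0, 5]
After 10 (swap(4, 3)): [2, 4, 1, 0, 3, 5]
After 11 (rotate_left(0, 2, k=2)): [1, 2, 4, 0, 3, 5]
After 12 (rotate_left(1, 3, k=2)): [1, 0, 2, 4, 3, 5]
After 13 (swap(0, 5)): [5, 0, 2, 4, 3, 1]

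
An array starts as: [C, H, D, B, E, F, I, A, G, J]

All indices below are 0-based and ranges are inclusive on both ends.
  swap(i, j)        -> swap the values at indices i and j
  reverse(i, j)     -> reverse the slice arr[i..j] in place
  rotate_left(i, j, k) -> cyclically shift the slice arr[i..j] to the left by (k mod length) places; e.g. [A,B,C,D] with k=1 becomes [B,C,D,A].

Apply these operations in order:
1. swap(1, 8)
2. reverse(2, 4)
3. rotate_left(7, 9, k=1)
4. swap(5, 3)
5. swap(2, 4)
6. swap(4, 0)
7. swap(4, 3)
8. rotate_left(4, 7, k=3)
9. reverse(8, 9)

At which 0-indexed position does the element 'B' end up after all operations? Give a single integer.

Answer: 6

Derivation:
After 1 (swap(1, 8)): [C, G, D, B, E, F, I, A, H, J]
After 2 (reverse(2, 4)): [C, G, E, B, D, F, I, A, H, J]
After 3 (rotate_left(7, 9, k=1)): [C, G, E, B, D, F, I, H, J, A]
After 4 (swap(5, 3)): [C, G, E, F, D, B, I, H, J, A]
After 5 (swap(2, 4)): [C, G, D, F, E, B, I, H, J, A]
After 6 (swap(4, 0)): [E, G, D, F, C, B, I, H, J, A]
After 7 (swap(4, 3)): [E, G, D, C, F, B, I, H, J, A]
After 8 (rotate_left(4, 7, k=3)): [E, G, D, C, H, F, B, I, J, A]
After 9 (reverse(8, 9)): [E, G, D, C, H, F, B, I, A, J]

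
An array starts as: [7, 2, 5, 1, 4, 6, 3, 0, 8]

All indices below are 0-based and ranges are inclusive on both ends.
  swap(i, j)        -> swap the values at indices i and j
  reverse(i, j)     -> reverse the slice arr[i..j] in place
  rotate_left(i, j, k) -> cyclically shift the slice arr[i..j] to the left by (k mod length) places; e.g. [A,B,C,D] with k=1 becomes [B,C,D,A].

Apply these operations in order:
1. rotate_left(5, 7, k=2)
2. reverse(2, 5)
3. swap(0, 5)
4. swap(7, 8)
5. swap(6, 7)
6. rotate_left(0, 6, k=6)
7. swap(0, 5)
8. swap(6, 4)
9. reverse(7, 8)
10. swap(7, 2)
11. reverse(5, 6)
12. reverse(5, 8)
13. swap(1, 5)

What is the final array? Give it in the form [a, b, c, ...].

Answer: [1, 6, 3, 0, 7, 5, 2, 8, 4]

Derivation:
After 1 (rotate_left(5, 7, k=2)): [7, 2, 5, 1, 4, 0, 6, 3, 8]
After 2 (reverse(2, 5)): [7, 2, 0, 4, 1, 5, 6, 3, 8]
After 3 (swap(0, 5)): [5, 2, 0, 4, 1, 7, 6, 3, 8]
After 4 (swap(7, 8)): [5, 2, 0, 4, 1, 7, 6, 8, 3]
After 5 (swap(6, 7)): [5, 2, 0, 4, 1, 7, 8, 6, 3]
After 6 (rotate_left(0, 6, k=6)): [8, 5, 2, 0, 4, 1, 7, 6, 3]
After 7 (swap(0, 5)): [1, 5, 2, 0, 4, 8, 7, 6, 3]
After 8 (swap(6, 4)): [1, 5, 2, 0, 7, 8, 4, 6, 3]
After 9 (reverse(7, 8)): [1, 5, 2, 0, 7, 8, 4, 3, 6]
After 10 (swap(7, 2)): [1, 5, 3, 0, 7, 8, 4, 2, 6]
After 11 (reverse(5, 6)): [1, 5, 3, 0, 7, 4, 8, 2, 6]
After 12 (reverse(5, 8)): [1, 5, 3, 0, 7, 6, 2, 8, 4]
After 13 (swap(1, 5)): [1, 6, 3, 0, 7, 5, 2, 8, 4]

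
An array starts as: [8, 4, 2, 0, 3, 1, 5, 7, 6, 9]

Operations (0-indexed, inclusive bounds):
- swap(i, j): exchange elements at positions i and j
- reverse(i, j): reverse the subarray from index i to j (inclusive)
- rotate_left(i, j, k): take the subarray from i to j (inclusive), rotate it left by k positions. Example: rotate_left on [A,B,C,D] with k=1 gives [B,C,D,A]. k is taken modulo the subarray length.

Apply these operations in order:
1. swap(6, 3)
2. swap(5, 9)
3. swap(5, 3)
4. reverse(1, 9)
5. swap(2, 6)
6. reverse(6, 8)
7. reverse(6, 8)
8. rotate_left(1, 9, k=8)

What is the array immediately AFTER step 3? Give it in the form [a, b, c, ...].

Answer: [8, 4, 2, 9, 3, 5, 0, 7, 6, 1]

Derivation:
After 1 (swap(6, 3)): [8, 4, 2, 5, 3, 1, 0, 7, 6, 9]
After 2 (swap(5, 9)): [8, 4, 2, 5, 3, 9, 0, 7, 6, 1]
After 3 (swap(5, 3)): [8, 4, 2, 9, 3, 5, 0, 7, 6, 1]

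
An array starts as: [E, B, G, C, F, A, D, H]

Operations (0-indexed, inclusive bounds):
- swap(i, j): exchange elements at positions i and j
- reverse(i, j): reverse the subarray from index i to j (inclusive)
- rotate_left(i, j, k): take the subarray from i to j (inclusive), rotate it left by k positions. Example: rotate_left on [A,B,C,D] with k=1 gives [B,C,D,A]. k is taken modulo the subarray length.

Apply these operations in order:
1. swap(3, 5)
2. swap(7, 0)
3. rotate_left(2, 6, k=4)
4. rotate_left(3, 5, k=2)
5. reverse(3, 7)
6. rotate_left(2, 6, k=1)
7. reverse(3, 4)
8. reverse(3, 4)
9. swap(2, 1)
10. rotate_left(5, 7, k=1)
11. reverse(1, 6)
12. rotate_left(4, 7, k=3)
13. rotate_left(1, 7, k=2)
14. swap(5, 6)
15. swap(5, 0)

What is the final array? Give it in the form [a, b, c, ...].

After 1 (swap(3, 5)): [E, B, G, A, F, C, D, H]
After 2 (swap(7, 0)): [H, B, G, A, F, C, D, E]
After 3 (rotate_left(2, 6, k=4)): [H, B, D, G, A, F, C, E]
After 4 (rotate_left(3, 5, k=2)): [H, B, D, F, G, A, C, E]
After 5 (reverse(3, 7)): [H, B, D, E, C, A, G, F]
After 6 (rotate_left(2, 6, k=1)): [H, B, E, C, A, G, D, F]
After 7 (reverse(3, 4)): [H, B, E, A, C, G, D, F]
After 8 (reverse(3, 4)): [H, B, E, C, A, G, D, F]
After 9 (swap(2, 1)): [H, E, B, C, A, G, D, F]
After 10 (rotate_left(5, 7, k=1)): [H, E, B, C, A, D, F, G]
After 11 (reverse(1, 6)): [H, F, D, A, C, B, E, G]
After 12 (rotate_left(4, 7, k=3)): [H, F, D, A, G, C, B, E]
After 13 (rotate_left(1, 7, k=2)): [H, A, G, C, B, E, F, D]
After 14 (swap(5, 6)): [H, A, G, C, B, F, E, D]
After 15 (swap(5, 0)): [F, A, G, C, B, H, E, D]

Answer: [F, A, G, C, B, H, E, D]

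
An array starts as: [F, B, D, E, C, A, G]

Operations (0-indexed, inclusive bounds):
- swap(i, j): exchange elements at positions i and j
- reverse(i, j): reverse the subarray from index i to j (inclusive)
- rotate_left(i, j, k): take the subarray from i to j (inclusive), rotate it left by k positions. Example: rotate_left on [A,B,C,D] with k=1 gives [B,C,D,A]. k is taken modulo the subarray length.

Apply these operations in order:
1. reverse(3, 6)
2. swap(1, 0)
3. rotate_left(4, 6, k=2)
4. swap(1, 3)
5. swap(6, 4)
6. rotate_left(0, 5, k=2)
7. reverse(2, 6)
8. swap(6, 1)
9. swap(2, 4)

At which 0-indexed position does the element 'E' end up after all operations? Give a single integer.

After 1 (reverse(3, 6)): [F, B, D, G, A, C, E]
After 2 (swap(1, 0)): [B, F, D, G, A, C, E]
After 3 (rotate_left(4, 6, k=2)): [B, F, D, G, E, A, C]
After 4 (swap(1, 3)): [B, G, D, F, E, A, C]
After 5 (swap(6, 4)): [B, G, D, F, C, A, E]
After 6 (rotate_left(0, 5, k=2)): [D, F, C, A, B, G, E]
After 7 (reverse(2, 6)): [D, F, E, G, B, A, C]
After 8 (swap(6, 1)): [D, C, E, G, B, A, F]
After 9 (swap(2, 4)): [D, C, B, G, E, A, F]

Answer: 4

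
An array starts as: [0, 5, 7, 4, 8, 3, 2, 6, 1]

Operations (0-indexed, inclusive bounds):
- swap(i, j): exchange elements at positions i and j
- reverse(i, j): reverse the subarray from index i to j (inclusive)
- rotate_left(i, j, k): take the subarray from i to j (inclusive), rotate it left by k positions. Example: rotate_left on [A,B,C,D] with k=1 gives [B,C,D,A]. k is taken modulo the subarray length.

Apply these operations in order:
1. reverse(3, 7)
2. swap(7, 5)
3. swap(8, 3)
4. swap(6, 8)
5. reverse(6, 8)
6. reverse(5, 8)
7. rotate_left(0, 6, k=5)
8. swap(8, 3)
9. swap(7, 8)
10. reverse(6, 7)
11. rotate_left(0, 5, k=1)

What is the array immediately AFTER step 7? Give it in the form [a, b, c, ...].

After 1 (reverse(3, 7)): [0, 5, 7, 6, 2, 3, 8, 4, 1]
After 2 (swap(7, 5)): [0, 5, 7, 6, 2, 4, 8, 3, 1]
After 3 (swap(8, 3)): [0, 5, 7, 1, 2, 4, 8, 3, 6]
After 4 (swap(6, 8)): [0, 5, 7, 1, 2, 4, 6, 3, 8]
After 5 (reverse(6, 8)): [0, 5, 7, 1, 2, 4, 8, 3, 6]
After 6 (reverse(5, 8)): [0, 5, 7, 1, 2, 6, 3, 8, 4]
After 7 (rotate_left(0, 6, k=5)): [6, 3, 0, 5, 7, 1, 2, 8, 4]

Answer: [6, 3, 0, 5, 7, 1, 2, 8, 4]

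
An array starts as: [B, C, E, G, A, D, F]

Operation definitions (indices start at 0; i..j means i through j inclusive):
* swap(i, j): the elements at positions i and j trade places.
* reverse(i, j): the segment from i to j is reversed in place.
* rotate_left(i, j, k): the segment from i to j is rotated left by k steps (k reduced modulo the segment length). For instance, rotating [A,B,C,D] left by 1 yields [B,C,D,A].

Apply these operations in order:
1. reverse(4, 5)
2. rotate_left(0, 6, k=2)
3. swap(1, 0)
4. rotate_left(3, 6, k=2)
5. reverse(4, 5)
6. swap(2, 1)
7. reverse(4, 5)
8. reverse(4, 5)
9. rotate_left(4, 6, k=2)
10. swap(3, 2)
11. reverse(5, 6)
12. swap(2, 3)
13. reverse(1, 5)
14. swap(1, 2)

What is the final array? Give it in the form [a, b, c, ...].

After 1 (reverse(4, 5)): [B, C, E, G, D, A, F]
After 2 (rotate_left(0, 6, k=2)): [E, G, D, A, F, B, C]
After 3 (swap(1, 0)): [G, E, D, A, F, B, C]
After 4 (rotate_left(3, 6, k=2)): [G, E, D, B, C, A, F]
After 5 (reverse(4, 5)): [G, E, D, B, A, C, F]
After 6 (swap(2, 1)): [G, D, E, B, A, C, F]
After 7 (reverse(4, 5)): [G, D, E, B, C, A, F]
After 8 (reverse(4, 5)): [G, D, E, B, A, C, F]
After 9 (rotate_left(4, 6, k=2)): [G, D, E, B, F, A, C]
After 10 (swap(3, 2)): [G, D, B, E, F, A, C]
After 11 (reverse(5, 6)): [G, D, B, E, F, C, A]
After 12 (swap(2, 3)): [G, D, E, B, F, C, A]
After 13 (reverse(1, 5)): [G, C, F, B, E, D, A]
After 14 (swap(1, 2)): [G, F, C, B, E, D, A]

Answer: [G, F, C, B, E, D, A]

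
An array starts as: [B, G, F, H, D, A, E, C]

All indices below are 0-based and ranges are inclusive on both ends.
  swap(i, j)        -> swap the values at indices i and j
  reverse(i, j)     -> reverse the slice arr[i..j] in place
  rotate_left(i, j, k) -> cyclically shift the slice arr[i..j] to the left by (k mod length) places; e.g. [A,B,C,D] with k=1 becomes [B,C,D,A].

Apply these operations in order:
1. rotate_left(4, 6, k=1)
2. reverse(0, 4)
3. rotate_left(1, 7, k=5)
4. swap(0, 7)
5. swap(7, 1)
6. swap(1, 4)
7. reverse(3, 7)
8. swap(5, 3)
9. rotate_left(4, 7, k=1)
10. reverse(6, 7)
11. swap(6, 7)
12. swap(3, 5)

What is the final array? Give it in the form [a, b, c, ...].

Answer: [E, F, C, A, D, G, H, B]

Derivation:
After 1 (rotate_left(4, 6, k=1)): [B, G, F, H, A, E, D, C]
After 2 (reverse(0, 4)): [A, H, F, G, B, E, D, C]
After 3 (rotate_left(1, 7, k=5)): [A, D, C, H, F, G, B, E]
After 4 (swap(0, 7)): [E, D, C, H, F, G, B, A]
After 5 (swap(7, 1)): [E, A, C, H, F, G, B, D]
After 6 (swap(1, 4)): [E, F, C, H, A, G, B, D]
After 7 (reverse(3, 7)): [E, F, C, D, B, G, A, H]
After 8 (swap(5, 3)): [E, F, C, G, B, D, A, H]
After 9 (rotate_left(4, 7, k=1)): [E, F, C, G, D, A, H, B]
After 10 (reverse(6, 7)): [E, F, C, G, D, A, B, H]
After 11 (swap(6, 7)): [E, F, C, G, D, A, H, B]
After 12 (swap(3, 5)): [E, F, C, A, D, G, H, B]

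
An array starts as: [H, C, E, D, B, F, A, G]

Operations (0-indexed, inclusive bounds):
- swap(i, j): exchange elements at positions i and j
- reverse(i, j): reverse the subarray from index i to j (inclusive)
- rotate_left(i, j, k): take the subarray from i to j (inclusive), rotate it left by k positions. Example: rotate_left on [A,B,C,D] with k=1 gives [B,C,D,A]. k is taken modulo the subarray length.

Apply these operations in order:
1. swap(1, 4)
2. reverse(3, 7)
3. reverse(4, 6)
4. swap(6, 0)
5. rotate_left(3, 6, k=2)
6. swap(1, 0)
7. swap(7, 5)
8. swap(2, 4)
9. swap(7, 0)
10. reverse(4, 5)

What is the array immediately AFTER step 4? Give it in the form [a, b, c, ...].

Answer: [A, B, E, G, C, F, H, D]

Derivation:
After 1 (swap(1, 4)): [H, B, E, D, C, F, A, G]
After 2 (reverse(3, 7)): [H, B, E, G, A, F, C, D]
After 3 (reverse(4, 6)): [H, B, E, G, C, F, A, D]
After 4 (swap(6, 0)): [A, B, E, G, C, F, H, D]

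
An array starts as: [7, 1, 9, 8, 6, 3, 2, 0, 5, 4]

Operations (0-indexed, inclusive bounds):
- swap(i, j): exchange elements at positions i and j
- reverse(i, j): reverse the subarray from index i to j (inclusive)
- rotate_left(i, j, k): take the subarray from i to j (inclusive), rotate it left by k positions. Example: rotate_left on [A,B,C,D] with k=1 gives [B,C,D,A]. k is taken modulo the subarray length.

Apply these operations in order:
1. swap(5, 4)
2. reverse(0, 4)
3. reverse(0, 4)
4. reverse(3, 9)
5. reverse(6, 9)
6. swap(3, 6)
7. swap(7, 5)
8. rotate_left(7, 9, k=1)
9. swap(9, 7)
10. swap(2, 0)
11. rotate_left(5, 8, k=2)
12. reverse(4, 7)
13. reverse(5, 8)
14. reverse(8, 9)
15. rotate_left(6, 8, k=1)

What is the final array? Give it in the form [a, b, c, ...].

After 1 (swap(5, 4)): [7, 1, 9, 8, 3, 6, 2, 0, 5, 4]
After 2 (reverse(0, 4)): [3, 8, 9, 1, 7, 6, 2, 0, 5, 4]
After 3 (reverse(0, 4)): [7, 1, 9, 8, 3, 6, 2, 0, 5, 4]
After 4 (reverse(3, 9)): [7, 1, 9, 4, 5, 0, 2, 6, 3, 8]
After 5 (reverse(6, 9)): [7, 1, 9, 4, 5, 0, 8, 3, 6, 2]
After 6 (swap(3, 6)): [7, 1, 9, 8, 5, 0, 4, 3, 6, 2]
After 7 (swap(7, 5)): [7, 1, 9, 8, 5, 3, 4, 0, 6, 2]
After 8 (rotate_left(7, 9, k=1)): [7, 1, 9, 8, 5, 3, 4, 6, 2, 0]
After 9 (swap(9, 7)): [7, 1, 9, 8, 5, 3, 4, 0, 2, 6]
After 10 (swap(2, 0)): [9, 1, 7, 8, 5, 3, 4, 0, 2, 6]
After 11 (rotate_left(5, 8, k=2)): [9, 1, 7, 8, 5, 0, 2, 3, 4, 6]
After 12 (reverse(4, 7)): [9, 1, 7, 8, 3, 2, 0, 5, 4, 6]
After 13 (reverse(5, 8)): [9, 1, 7, 8, 3, 4, 5, 0, 2, 6]
After 14 (reverse(8, 9)): [9, 1, 7, 8, 3, 4, 5, 0, 6, 2]
After 15 (rotate_left(6, 8, k=1)): [9, 1, 7, 8, 3, 4, 0, 6, 5, 2]

Answer: [9, 1, 7, 8, 3, 4, 0, 6, 5, 2]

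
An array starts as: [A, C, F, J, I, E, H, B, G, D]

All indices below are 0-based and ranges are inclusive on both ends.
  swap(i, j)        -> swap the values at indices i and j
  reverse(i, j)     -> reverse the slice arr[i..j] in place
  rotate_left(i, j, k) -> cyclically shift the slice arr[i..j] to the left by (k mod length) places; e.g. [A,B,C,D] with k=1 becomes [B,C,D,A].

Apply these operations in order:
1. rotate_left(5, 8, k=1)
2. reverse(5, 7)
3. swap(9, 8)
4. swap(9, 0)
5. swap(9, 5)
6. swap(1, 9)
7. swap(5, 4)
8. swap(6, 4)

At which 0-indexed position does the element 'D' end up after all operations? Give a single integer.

After 1 (rotate_left(5, 8, k=1)): [A, C, F, J, I, H, B, G, E, D]
After 2 (reverse(5, 7)): [A, C, F, J, I, G, B, H, E, D]
After 3 (swap(9, 8)): [A, C, F, J, I, G, B, H, D, E]
After 4 (swap(9, 0)): [E, C, F, J, I, G, B, H, D, A]
After 5 (swap(9, 5)): [E, C, F, J, I, A, B, H, D, G]
After 6 (swap(1, 9)): [E, G, F, J, I, A, B, H, D, C]
After 7 (swap(5, 4)): [E, G, F, J, A, I, B, H, D, C]
After 8 (swap(6, 4)): [E, G, F, J, B, I, A, H, D, C]

Answer: 8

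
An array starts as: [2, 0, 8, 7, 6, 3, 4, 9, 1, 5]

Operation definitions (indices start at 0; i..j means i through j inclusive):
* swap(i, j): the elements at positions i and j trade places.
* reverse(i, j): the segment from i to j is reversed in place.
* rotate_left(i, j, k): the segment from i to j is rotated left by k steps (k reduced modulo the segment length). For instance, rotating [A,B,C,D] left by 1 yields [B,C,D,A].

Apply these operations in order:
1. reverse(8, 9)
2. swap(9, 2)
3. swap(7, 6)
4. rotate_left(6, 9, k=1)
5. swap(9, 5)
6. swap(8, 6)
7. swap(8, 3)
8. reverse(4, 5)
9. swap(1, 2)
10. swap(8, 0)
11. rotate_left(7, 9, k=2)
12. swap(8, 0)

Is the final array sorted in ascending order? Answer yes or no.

After 1 (reverse(8, 9)): [2, 0, 8, 7, 6, 3, 4, 9, 5, 1]
After 2 (swap(9, 2)): [2, 0, 1, 7, 6, 3, 4, 9, 5, 8]
After 3 (swap(7, 6)): [2, 0, 1, 7, 6, 3, 9, 4, 5, 8]
After 4 (rotate_left(6, 9, k=1)): [2, 0, 1, 7, 6, 3, 4, 5, 8, 9]
After 5 (swap(9, 5)): [2, 0, 1, 7, 6, 9, 4, 5, 8, 3]
After 6 (swap(8, 6)): [2, 0, 1, 7, 6, 9, 8, 5, 4, 3]
After 7 (swap(8, 3)): [2, 0, 1, 4, 6, 9, 8, 5, 7, 3]
After 8 (reverse(4, 5)): [2, 0, 1, 4, 9, 6, 8, 5, 7, 3]
After 9 (swap(1, 2)): [2, 1, 0, 4, 9, 6, 8, 5, 7, 3]
After 10 (swap(8, 0)): [7, 1, 0, 4, 9, 6, 8, 5, 2, 3]
After 11 (rotate_left(7, 9, k=2)): [7, 1, 0, 4, 9, 6, 8, 3, 5, 2]
After 12 (swap(8, 0)): [5, 1, 0, 4, 9, 6, 8, 3, 7, 2]

Answer: no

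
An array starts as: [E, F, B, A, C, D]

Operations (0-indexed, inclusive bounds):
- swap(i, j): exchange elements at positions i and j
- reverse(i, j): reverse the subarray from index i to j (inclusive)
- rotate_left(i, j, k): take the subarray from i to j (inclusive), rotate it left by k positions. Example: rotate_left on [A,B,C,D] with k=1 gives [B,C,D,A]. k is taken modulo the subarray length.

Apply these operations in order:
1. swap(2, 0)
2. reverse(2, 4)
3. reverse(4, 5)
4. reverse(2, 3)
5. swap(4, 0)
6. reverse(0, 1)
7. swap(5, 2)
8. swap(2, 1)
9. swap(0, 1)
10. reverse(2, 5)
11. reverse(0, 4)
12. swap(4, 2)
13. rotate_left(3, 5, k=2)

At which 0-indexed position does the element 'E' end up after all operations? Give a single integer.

Answer: 2

Derivation:
After 1 (swap(2, 0)): [B, F, E, A, C, D]
After 2 (reverse(2, 4)): [B, F, C, A, E, D]
After 3 (reverse(4, 5)): [B, F, C, A, D, E]
After 4 (reverse(2, 3)): [B, F, A, C, D, E]
After 5 (swap(4, 0)): [D, F, A, C, B, E]
After 6 (reverse(0, 1)): [F, D, A, C, B, E]
After 7 (swap(5, 2)): [F, D, E, C, B, A]
After 8 (swap(2, 1)): [F, E, D, C, B, A]
After 9 (swap(0, 1)): [E, F, D, C, B, A]
After 10 (reverse(2, 5)): [E, F, A, B, C, D]
After 11 (reverse(0, 4)): [C, B, A, F, E, D]
After 12 (swap(4, 2)): [C, B, E, F, A, D]
After 13 (rotate_left(3, 5, k=2)): [C, B, E, D, F, A]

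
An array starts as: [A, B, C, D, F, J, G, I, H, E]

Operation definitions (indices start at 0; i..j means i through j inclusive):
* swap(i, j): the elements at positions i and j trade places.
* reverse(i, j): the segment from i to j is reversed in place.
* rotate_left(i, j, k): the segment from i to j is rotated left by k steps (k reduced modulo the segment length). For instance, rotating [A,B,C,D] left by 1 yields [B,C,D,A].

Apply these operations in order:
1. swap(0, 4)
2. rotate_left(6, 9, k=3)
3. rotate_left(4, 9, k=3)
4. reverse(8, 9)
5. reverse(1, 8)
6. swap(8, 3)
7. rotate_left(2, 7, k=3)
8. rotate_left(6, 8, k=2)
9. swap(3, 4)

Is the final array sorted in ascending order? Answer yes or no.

Answer: no

Derivation:
After 1 (swap(0, 4)): [F, B, C, D, A, J, G, I, H, E]
After 2 (rotate_left(6, 9, k=3)): [F, B, C, D, A, J, E, G, I, H]
After 3 (rotate_left(4, 9, k=3)): [F, B, C, D, G, I, H, A, J, E]
After 4 (reverse(8, 9)): [F, B, C, D, G, I, H, A, E, J]
After 5 (reverse(1, 8)): [F, E, A, H, I, G, D, C, B, J]
After 6 (swap(8, 3)): [F, E, A, B, I, G, D, C, H, J]
After 7 (rotate_left(2, 7, k=3)): [F, E, G, D, C, A, B, I, H, J]
After 8 (rotate_left(6, 8, k=2)): [F, E, G, D, C, A, H, B, I, J]
After 9 (swap(3, 4)): [F, E, G, C, D, A, H, B, I, J]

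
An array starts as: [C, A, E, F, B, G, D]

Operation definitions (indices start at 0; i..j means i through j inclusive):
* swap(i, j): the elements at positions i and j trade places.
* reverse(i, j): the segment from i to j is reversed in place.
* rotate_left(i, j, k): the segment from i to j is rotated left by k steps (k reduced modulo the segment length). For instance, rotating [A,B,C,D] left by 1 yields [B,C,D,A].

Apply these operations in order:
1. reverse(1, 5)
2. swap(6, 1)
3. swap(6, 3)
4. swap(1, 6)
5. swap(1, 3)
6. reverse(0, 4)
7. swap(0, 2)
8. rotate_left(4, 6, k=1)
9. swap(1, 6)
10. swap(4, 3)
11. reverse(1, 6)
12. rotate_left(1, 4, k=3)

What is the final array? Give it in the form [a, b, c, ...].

Answer: [B, A, F, D, G, E, C]

Derivation:
After 1 (reverse(1, 5)): [C, G, B, F, E, A, D]
After 2 (swap(6, 1)): [C, D, B, F, E, A, G]
After 3 (swap(6, 3)): [C, D, B, G, E, A, F]
After 4 (swap(1, 6)): [C, F, B, G, E, A, D]
After 5 (swap(1, 3)): [C, G, B, F, E, A, D]
After 6 (reverse(0, 4)): [E, F, B, G, C, A, D]
After 7 (swap(0, 2)): [B, F, E, G, C, A, D]
After 8 (rotate_left(4, 6, k=1)): [B, F, E, G, A, D, C]
After 9 (swap(1, 6)): [B, C, E, G, A, D, F]
After 10 (swap(4, 3)): [B, C, E, A, G, D, F]
After 11 (reverse(1, 6)): [B, F, D, G, A, E, C]
After 12 (rotate_left(1, 4, k=3)): [B, A, F, D, G, E, C]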